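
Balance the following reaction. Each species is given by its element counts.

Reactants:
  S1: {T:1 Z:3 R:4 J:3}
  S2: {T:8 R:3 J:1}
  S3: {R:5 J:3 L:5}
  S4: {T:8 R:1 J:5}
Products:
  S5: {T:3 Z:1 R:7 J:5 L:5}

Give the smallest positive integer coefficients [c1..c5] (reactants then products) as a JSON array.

T: 2·1+1·8+6·0+1·8 = 18 | 6·3 = 18
Z: 2·3+1·0+6·0+1·0 = 6 | 6·1 = 6
R: 2·4+1·3+6·5+1·1 = 42 | 6·7 = 42
J: 2·3+1·1+6·3+1·5 = 30 | 6·5 = 30
L: 2·0+1·0+6·5+1·0 = 30 | 6·5 = 30
gcd(2,1,6,1,6) = 1

Coefficients: [2, 1, 6, 1, 6]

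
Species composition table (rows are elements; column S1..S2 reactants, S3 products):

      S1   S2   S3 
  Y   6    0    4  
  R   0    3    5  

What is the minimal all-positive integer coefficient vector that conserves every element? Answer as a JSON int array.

Coefficients: [2, 5, 3]

Y: 2·6+5·0 = 12 | 3·4 = 12
R: 2·0+5·3 = 15 | 3·5 = 15
gcd(2,5,3) = 1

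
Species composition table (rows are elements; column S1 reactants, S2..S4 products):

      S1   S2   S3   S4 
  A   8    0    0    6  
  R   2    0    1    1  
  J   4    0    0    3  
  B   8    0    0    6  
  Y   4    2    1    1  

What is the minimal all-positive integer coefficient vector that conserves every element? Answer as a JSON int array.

A: 3·8 = 24 | 3·0+2·0+4·6 = 24
R: 3·2 = 6 | 3·0+2·1+4·1 = 6
J: 3·4 = 12 | 3·0+2·0+4·3 = 12
B: 3·8 = 24 | 3·0+2·0+4·6 = 24
Y: 3·4 = 12 | 3·2+2·1+4·1 = 12
gcd(3,3,2,4) = 1

Coefficients: [3, 3, 2, 4]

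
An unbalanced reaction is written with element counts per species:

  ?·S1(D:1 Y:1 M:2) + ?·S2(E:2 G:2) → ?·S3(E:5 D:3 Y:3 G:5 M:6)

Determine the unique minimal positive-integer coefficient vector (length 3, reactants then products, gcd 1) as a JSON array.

Coefficients: [6, 5, 2]

E: 6·0+5·2 = 10 | 2·5 = 10
D: 6·1+5·0 = 6 | 2·3 = 6
Y: 6·1+5·0 = 6 | 2·3 = 6
G: 6·0+5·2 = 10 | 2·5 = 10
M: 6·2+5·0 = 12 | 2·6 = 12
gcd(6,5,2) = 1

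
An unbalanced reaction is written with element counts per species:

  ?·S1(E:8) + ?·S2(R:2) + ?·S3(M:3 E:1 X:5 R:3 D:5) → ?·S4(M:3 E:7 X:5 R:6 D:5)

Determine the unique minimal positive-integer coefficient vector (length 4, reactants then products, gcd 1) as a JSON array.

M: 3·0+6·0+4·3 = 12 | 4·3 = 12
E: 3·8+6·0+4·1 = 28 | 4·7 = 28
X: 3·0+6·0+4·5 = 20 | 4·5 = 20
R: 3·0+6·2+4·3 = 24 | 4·6 = 24
D: 3·0+6·0+4·5 = 20 | 4·5 = 20
gcd(3,6,4,4) = 1

Coefficients: [3, 6, 4, 4]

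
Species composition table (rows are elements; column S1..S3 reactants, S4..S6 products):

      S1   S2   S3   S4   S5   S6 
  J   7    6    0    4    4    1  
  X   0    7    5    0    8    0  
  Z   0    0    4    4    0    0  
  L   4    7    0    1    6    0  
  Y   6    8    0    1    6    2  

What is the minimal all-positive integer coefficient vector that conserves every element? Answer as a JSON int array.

Coefficients: [3, 4, 4, 4, 6, 5]

J: 3·7+4·6+4·0 = 45 | 4·4+6·4+5·1 = 45
X: 3·0+4·7+4·5 = 48 | 4·0+6·8+5·0 = 48
Z: 3·0+4·0+4·4 = 16 | 4·4+6·0+5·0 = 16
L: 3·4+4·7+4·0 = 40 | 4·1+6·6+5·0 = 40
Y: 3·6+4·8+4·0 = 50 | 4·1+6·6+5·2 = 50
gcd(3,4,4,4,6,5) = 1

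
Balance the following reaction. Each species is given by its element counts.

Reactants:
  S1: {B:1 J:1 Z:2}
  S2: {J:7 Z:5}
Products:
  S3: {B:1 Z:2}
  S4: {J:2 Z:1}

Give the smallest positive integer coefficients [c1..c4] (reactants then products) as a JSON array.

Coefficients: [3, 1, 3, 5]

B: 3·1+1·0 = 3 | 3·1+5·0 = 3
J: 3·1+1·7 = 10 | 3·0+5·2 = 10
Z: 3·2+1·5 = 11 | 3·2+5·1 = 11
gcd(3,1,3,5) = 1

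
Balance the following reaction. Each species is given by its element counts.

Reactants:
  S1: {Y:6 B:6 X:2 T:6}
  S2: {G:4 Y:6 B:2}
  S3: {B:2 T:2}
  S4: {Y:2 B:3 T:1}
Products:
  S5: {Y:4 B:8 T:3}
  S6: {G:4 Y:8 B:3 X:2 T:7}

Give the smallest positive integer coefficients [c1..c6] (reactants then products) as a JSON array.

Coefficients: [2, 2, 5, 4, 4, 2]

G: 2·0+2·4+5·0+4·0 = 8 | 4·0+2·4 = 8
Y: 2·6+2·6+5·0+4·2 = 32 | 4·4+2·8 = 32
B: 2·6+2·2+5·2+4·3 = 38 | 4·8+2·3 = 38
X: 2·2+2·0+5·0+4·0 = 4 | 4·0+2·2 = 4
T: 2·6+2·0+5·2+4·1 = 26 | 4·3+2·7 = 26
gcd(2,2,5,4,4,2) = 1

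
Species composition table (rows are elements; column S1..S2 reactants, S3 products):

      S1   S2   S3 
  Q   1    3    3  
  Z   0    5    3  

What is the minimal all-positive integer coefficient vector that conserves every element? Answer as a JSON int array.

Coefficients: [6, 3, 5]

Q: 6·1+3·3 = 15 | 5·3 = 15
Z: 6·0+3·5 = 15 | 5·3 = 15
gcd(6,3,5) = 1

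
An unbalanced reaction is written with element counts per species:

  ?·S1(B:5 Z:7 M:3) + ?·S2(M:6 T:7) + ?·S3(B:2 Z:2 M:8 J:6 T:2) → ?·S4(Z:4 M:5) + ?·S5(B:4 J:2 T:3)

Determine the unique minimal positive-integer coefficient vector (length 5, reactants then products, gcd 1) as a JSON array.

Coefficients: [2, 1, 1, 4, 3]

B: 2·5+1·0+1·2 = 12 | 4·0+3·4 = 12
Z: 2·7+1·0+1·2 = 16 | 4·4+3·0 = 16
M: 2·3+1·6+1·8 = 20 | 4·5+3·0 = 20
J: 2·0+1·0+1·6 = 6 | 4·0+3·2 = 6
T: 2·0+1·7+1·2 = 9 | 4·0+3·3 = 9
gcd(2,1,1,4,3) = 1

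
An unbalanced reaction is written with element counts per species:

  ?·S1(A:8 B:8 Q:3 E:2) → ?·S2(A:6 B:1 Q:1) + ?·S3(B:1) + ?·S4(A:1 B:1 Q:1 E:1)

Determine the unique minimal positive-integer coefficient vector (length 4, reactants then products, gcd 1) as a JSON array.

A: 1·8 = 8 | 1·6+5·0+2·1 = 8
B: 1·8 = 8 | 1·1+5·1+2·1 = 8
Q: 1·3 = 3 | 1·1+5·0+2·1 = 3
E: 1·2 = 2 | 1·0+5·0+2·1 = 2
gcd(1,1,5,2) = 1

Coefficients: [1, 1, 5, 2]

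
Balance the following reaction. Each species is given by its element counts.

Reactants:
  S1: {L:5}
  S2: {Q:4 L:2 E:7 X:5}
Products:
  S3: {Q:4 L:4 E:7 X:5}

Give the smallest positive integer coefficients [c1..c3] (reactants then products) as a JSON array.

Q: 2·0+5·4 = 20 | 5·4 = 20
L: 2·5+5·2 = 20 | 5·4 = 20
E: 2·0+5·7 = 35 | 5·7 = 35
X: 2·0+5·5 = 25 | 5·5 = 25
gcd(2,5,5) = 1

Coefficients: [2, 5, 5]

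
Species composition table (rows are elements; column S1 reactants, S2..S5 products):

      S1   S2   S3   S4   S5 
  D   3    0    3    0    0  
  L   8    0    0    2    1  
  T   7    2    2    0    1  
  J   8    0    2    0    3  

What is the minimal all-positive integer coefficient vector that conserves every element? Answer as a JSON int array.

Coefficients: [2, 3, 2, 6, 4]

D: 2·3 = 6 | 3·0+2·3+6·0+4·0 = 6
L: 2·8 = 16 | 3·0+2·0+6·2+4·1 = 16
T: 2·7 = 14 | 3·2+2·2+6·0+4·1 = 14
J: 2·8 = 16 | 3·0+2·2+6·0+4·3 = 16
gcd(2,3,2,6,4) = 1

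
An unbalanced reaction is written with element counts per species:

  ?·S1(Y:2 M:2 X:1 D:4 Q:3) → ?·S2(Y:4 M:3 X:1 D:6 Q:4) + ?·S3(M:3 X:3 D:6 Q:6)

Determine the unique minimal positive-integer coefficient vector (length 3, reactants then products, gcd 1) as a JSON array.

Coefficients: [6, 3, 1]

Y: 6·2 = 12 | 3·4+1·0 = 12
M: 6·2 = 12 | 3·3+1·3 = 12
X: 6·1 = 6 | 3·1+1·3 = 6
D: 6·4 = 24 | 3·6+1·6 = 24
Q: 6·3 = 18 | 3·4+1·6 = 18
gcd(6,3,1) = 1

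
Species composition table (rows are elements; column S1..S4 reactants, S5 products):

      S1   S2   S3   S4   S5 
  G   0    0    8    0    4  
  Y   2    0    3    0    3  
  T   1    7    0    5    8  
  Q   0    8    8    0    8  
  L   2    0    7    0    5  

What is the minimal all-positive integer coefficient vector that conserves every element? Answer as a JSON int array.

Coefficients: [3, 2, 2, 3, 4]

G: 3·0+2·0+2·8+3·0 = 16 | 4·4 = 16
Y: 3·2+2·0+2·3+3·0 = 12 | 4·3 = 12
T: 3·1+2·7+2·0+3·5 = 32 | 4·8 = 32
Q: 3·0+2·8+2·8+3·0 = 32 | 4·8 = 32
L: 3·2+2·0+2·7+3·0 = 20 | 4·5 = 20
gcd(3,2,2,3,4) = 1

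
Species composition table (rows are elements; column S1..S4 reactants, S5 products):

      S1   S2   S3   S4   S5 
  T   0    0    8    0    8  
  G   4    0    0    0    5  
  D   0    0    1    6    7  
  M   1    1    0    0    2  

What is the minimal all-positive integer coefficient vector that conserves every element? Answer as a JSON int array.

T: 5·0+3·0+4·8+4·0 = 32 | 4·8 = 32
G: 5·4+3·0+4·0+4·0 = 20 | 4·5 = 20
D: 5·0+3·0+4·1+4·6 = 28 | 4·7 = 28
M: 5·1+3·1+4·0+4·0 = 8 | 4·2 = 8
gcd(5,3,4,4,4) = 1

Coefficients: [5, 3, 4, 4, 4]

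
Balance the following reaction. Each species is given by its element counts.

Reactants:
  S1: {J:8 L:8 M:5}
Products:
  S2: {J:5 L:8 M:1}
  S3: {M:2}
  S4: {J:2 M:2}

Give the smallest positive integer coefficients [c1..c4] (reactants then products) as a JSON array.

Coefficients: [2, 2, 1, 3]

J: 2·8 = 16 | 2·5+1·0+3·2 = 16
L: 2·8 = 16 | 2·8+1·0+3·0 = 16
M: 2·5 = 10 | 2·1+1·2+3·2 = 10
gcd(2,2,1,3) = 1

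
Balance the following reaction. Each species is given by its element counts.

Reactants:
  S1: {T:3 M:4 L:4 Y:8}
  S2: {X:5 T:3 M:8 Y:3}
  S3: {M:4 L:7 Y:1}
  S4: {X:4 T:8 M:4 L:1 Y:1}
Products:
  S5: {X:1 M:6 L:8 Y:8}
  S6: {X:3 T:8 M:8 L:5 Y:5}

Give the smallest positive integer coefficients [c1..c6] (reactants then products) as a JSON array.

Coefficients: [6, 2, 5, 3, 4, 6]

X: 6·0+2·5+5·0+3·4 = 22 | 4·1+6·3 = 22
T: 6·3+2·3+5·0+3·8 = 48 | 4·0+6·8 = 48
M: 6·4+2·8+5·4+3·4 = 72 | 4·6+6·8 = 72
L: 6·4+2·0+5·7+3·1 = 62 | 4·8+6·5 = 62
Y: 6·8+2·3+5·1+3·1 = 62 | 4·8+6·5 = 62
gcd(6,2,5,3,4,6) = 1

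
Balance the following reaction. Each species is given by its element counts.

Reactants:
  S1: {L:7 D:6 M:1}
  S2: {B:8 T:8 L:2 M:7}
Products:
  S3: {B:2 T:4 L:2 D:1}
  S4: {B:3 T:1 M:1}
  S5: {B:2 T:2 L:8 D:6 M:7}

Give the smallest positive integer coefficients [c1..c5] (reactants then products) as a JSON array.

B: 6·0+5·8 = 40 | 6·2+6·3+5·2 = 40
T: 6·0+5·8 = 40 | 6·4+6·1+5·2 = 40
L: 6·7+5·2 = 52 | 6·2+6·0+5·8 = 52
D: 6·6+5·0 = 36 | 6·1+6·0+5·6 = 36
M: 6·1+5·7 = 41 | 6·0+6·1+5·7 = 41
gcd(6,5,6,6,5) = 1

Coefficients: [6, 5, 6, 6, 5]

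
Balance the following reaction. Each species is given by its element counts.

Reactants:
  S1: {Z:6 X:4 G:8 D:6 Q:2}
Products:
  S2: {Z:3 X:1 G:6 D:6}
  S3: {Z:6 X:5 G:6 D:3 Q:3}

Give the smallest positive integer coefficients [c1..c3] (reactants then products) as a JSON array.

Z: 3·6 = 18 | 2·3+2·6 = 18
X: 3·4 = 12 | 2·1+2·5 = 12
G: 3·8 = 24 | 2·6+2·6 = 24
D: 3·6 = 18 | 2·6+2·3 = 18
Q: 3·2 = 6 | 2·0+2·3 = 6
gcd(3,2,2) = 1

Coefficients: [3, 2, 2]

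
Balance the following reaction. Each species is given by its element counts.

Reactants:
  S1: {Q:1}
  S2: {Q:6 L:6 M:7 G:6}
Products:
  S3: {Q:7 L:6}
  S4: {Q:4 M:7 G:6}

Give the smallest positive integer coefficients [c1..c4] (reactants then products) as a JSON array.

Coefficients: [5, 1, 1, 1]

Q: 5·1+1·6 = 11 | 1·7+1·4 = 11
L: 5·0+1·6 = 6 | 1·6+1·0 = 6
M: 5·0+1·7 = 7 | 1·0+1·7 = 7
G: 5·0+1·6 = 6 | 1·0+1·6 = 6
gcd(5,1,1,1) = 1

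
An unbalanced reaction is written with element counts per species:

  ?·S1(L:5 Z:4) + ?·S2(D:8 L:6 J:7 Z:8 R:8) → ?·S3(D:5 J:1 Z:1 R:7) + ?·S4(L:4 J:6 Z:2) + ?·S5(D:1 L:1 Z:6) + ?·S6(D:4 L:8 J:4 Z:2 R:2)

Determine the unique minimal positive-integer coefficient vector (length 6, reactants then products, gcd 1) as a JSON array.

Coefficients: [2, 6, 6, 4, 6, 3]

D: 2·0+6·8 = 48 | 6·5+4·0+6·1+3·4 = 48
L: 2·5+6·6 = 46 | 6·0+4·4+6·1+3·8 = 46
J: 2·0+6·7 = 42 | 6·1+4·6+6·0+3·4 = 42
Z: 2·4+6·8 = 56 | 6·1+4·2+6·6+3·2 = 56
R: 2·0+6·8 = 48 | 6·7+4·0+6·0+3·2 = 48
gcd(2,6,6,4,6,3) = 1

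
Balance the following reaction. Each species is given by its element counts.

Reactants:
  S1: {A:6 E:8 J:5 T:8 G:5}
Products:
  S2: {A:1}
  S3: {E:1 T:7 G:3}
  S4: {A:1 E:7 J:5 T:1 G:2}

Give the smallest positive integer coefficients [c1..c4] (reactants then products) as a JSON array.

A: 1·6 = 6 | 5·1+1·0+1·1 = 6
E: 1·8 = 8 | 5·0+1·1+1·7 = 8
J: 1·5 = 5 | 5·0+1·0+1·5 = 5
T: 1·8 = 8 | 5·0+1·7+1·1 = 8
G: 1·5 = 5 | 5·0+1·3+1·2 = 5
gcd(1,5,1,1) = 1

Coefficients: [1, 5, 1, 1]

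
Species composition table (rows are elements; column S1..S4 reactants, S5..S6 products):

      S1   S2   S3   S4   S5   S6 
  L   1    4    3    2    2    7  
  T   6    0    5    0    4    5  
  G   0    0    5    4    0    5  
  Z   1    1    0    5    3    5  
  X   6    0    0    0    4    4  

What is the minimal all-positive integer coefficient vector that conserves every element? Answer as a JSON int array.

Coefficients: [6, 6, 1, 5, 4, 5]

L: 6·1+6·4+1·3+5·2 = 43 | 4·2+5·7 = 43
T: 6·6+6·0+1·5+5·0 = 41 | 4·4+5·5 = 41
G: 6·0+6·0+1·5+5·4 = 25 | 4·0+5·5 = 25
Z: 6·1+6·1+1·0+5·5 = 37 | 4·3+5·5 = 37
X: 6·6+6·0+1·0+5·0 = 36 | 4·4+5·4 = 36
gcd(6,6,1,5,4,5) = 1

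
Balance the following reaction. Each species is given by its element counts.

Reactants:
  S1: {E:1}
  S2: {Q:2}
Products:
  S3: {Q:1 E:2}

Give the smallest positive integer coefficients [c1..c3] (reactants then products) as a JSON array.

Q: 4·0+1·2 = 2 | 2·1 = 2
E: 4·1+1·0 = 4 | 2·2 = 4
gcd(4,1,2) = 1

Coefficients: [4, 1, 2]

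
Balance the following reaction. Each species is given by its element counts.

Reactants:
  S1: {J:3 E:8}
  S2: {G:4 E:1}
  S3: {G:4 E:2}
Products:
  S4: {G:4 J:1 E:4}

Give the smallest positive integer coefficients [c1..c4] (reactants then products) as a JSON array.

Coefficients: [1, 2, 1, 3]

G: 1·0+2·4+1·4 = 12 | 3·4 = 12
J: 1·3+2·0+1·0 = 3 | 3·1 = 3
E: 1·8+2·1+1·2 = 12 | 3·4 = 12
gcd(1,2,1,3) = 1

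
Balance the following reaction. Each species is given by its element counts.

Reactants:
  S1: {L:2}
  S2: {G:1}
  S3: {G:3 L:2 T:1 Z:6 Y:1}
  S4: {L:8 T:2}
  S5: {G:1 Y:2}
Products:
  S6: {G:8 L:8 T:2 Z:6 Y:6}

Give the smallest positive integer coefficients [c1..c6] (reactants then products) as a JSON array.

G: 2·0+5·1+2·3+1·0+5·1 = 16 | 2·8 = 16
L: 2·2+5·0+2·2+1·8+5·0 = 16 | 2·8 = 16
T: 2·0+5·0+2·1+1·2+5·0 = 4 | 2·2 = 4
Z: 2·0+5·0+2·6+1·0+5·0 = 12 | 2·6 = 12
Y: 2·0+5·0+2·1+1·0+5·2 = 12 | 2·6 = 12
gcd(2,5,2,1,5,2) = 1

Coefficients: [2, 5, 2, 1, 5, 2]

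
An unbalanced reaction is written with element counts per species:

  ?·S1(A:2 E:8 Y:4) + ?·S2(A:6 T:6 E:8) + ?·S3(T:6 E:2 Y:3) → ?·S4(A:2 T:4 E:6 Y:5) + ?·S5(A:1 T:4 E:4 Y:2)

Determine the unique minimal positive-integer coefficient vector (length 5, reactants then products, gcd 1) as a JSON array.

A: 3·2+1·6+5·0 = 12 | 3·2+6·1 = 12
T: 3·0+1·6+5·6 = 36 | 3·4+6·4 = 36
E: 3·8+1·8+5·2 = 42 | 3·6+6·4 = 42
Y: 3·4+1·0+5·3 = 27 | 3·5+6·2 = 27
gcd(3,1,5,3,6) = 1

Coefficients: [3, 1, 5, 3, 6]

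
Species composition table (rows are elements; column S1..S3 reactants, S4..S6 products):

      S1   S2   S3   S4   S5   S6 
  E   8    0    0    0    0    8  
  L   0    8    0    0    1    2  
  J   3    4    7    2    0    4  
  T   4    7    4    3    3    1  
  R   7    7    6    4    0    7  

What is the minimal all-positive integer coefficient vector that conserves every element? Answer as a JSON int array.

E: 5·8+2·0+1·0 = 40 | 5·0+6·0+5·8 = 40
L: 5·0+2·8+1·0 = 16 | 5·0+6·1+5·2 = 16
J: 5·3+2·4+1·7 = 30 | 5·2+6·0+5·4 = 30
T: 5·4+2·7+1·4 = 38 | 5·3+6·3+5·1 = 38
R: 5·7+2·7+1·6 = 55 | 5·4+6·0+5·7 = 55
gcd(5,2,1,5,6,5) = 1

Coefficients: [5, 2, 1, 5, 6, 5]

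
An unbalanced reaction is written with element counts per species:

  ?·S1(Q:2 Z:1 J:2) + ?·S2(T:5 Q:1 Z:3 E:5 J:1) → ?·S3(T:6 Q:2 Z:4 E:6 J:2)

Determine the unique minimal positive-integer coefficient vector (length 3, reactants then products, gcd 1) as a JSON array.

Coefficients: [2, 6, 5]

T: 2·0+6·5 = 30 | 5·6 = 30
Q: 2·2+6·1 = 10 | 5·2 = 10
Z: 2·1+6·3 = 20 | 5·4 = 20
E: 2·0+6·5 = 30 | 5·6 = 30
J: 2·2+6·1 = 10 | 5·2 = 10
gcd(2,6,5) = 1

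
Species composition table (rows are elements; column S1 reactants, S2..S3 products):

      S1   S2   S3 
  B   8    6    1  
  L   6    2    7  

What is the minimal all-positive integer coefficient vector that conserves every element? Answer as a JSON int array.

B: 4·8 = 32 | 5·6+2·1 = 32
L: 4·6 = 24 | 5·2+2·7 = 24
gcd(4,5,2) = 1

Coefficients: [4, 5, 2]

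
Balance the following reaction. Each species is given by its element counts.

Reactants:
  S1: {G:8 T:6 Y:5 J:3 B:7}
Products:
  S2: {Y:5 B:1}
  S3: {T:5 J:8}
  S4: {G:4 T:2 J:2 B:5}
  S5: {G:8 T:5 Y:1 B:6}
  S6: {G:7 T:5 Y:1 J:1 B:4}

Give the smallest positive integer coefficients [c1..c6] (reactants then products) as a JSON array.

Coefficients: [6, 5, 1, 3, 1, 4]

G: 6·8 = 48 | 5·0+1·0+3·4+1·8+4·7 = 48
T: 6·6 = 36 | 5·0+1·5+3·2+1·5+4·5 = 36
Y: 6·5 = 30 | 5·5+1·0+3·0+1·1+4·1 = 30
J: 6·3 = 18 | 5·0+1·8+3·2+1·0+4·1 = 18
B: 6·7 = 42 | 5·1+1·0+3·5+1·6+4·4 = 42
gcd(6,5,1,3,1,4) = 1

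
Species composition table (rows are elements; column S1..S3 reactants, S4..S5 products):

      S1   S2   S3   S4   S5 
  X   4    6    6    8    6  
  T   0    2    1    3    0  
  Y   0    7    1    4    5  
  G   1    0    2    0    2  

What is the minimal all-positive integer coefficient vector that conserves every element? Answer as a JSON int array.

X: 4·4+6·6+3·6 = 70 | 5·8+5·6 = 70
T: 4·0+6·2+3·1 = 15 | 5·3+5·0 = 15
Y: 4·0+6·7+3·1 = 45 | 5·4+5·5 = 45
G: 4·1+6·0+3·2 = 10 | 5·0+5·2 = 10
gcd(4,6,3,5,5) = 1

Coefficients: [4, 6, 3, 5, 5]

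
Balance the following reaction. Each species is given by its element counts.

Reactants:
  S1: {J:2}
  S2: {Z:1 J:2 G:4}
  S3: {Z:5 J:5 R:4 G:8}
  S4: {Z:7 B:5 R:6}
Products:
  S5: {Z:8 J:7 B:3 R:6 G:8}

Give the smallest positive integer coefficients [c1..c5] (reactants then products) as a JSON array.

Coefficients: [6, 4, 3, 3, 5]

Z: 6·0+4·1+3·5+3·7 = 40 | 5·8 = 40
J: 6·2+4·2+3·5+3·0 = 35 | 5·7 = 35
B: 6·0+4·0+3·0+3·5 = 15 | 5·3 = 15
R: 6·0+4·0+3·4+3·6 = 30 | 5·6 = 30
G: 6·0+4·4+3·8+3·0 = 40 | 5·8 = 40
gcd(6,4,3,3,5) = 1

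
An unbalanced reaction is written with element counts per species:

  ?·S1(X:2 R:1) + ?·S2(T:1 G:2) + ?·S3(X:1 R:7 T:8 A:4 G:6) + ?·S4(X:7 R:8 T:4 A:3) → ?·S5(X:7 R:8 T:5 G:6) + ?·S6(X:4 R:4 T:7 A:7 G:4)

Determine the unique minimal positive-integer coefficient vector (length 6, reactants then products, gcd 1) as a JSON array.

Coefficients: [5, 5, 1, 1, 2, 1]

X: 5·2+5·0+1·1+1·7 = 18 | 2·7+1·4 = 18
R: 5·1+5·0+1·7+1·8 = 20 | 2·8+1·4 = 20
T: 5·0+5·1+1·8+1·4 = 17 | 2·5+1·7 = 17
A: 5·0+5·0+1·4+1·3 = 7 | 2·0+1·7 = 7
G: 5·0+5·2+1·6+1·0 = 16 | 2·6+1·4 = 16
gcd(5,5,1,1,2,1) = 1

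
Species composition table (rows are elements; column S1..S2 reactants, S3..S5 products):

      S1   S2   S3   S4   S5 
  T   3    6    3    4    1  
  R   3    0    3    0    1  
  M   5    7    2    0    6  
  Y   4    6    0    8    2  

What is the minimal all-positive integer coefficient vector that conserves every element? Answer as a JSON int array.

Coefficients: [6, 2, 4, 3, 6]

T: 6·3+2·6 = 30 | 4·3+3·4+6·1 = 30
R: 6·3+2·0 = 18 | 4·3+3·0+6·1 = 18
M: 6·5+2·7 = 44 | 4·2+3·0+6·6 = 44
Y: 6·4+2·6 = 36 | 4·0+3·8+6·2 = 36
gcd(6,2,4,3,6) = 1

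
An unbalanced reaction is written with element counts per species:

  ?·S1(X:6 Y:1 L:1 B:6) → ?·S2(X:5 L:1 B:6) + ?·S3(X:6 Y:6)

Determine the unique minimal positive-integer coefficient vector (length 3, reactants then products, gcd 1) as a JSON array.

Coefficients: [6, 6, 1]

X: 6·6 = 36 | 6·5+1·6 = 36
Y: 6·1 = 6 | 6·0+1·6 = 6
L: 6·1 = 6 | 6·1+1·0 = 6
B: 6·6 = 36 | 6·6+1·0 = 36
gcd(6,6,1) = 1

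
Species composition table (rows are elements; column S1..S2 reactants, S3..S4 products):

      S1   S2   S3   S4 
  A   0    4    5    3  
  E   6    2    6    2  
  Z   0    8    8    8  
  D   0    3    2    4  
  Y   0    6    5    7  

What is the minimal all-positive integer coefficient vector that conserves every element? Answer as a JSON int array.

Coefficients: [2, 6, 3, 3]

A: 2·0+6·4 = 24 | 3·5+3·3 = 24
E: 2·6+6·2 = 24 | 3·6+3·2 = 24
Z: 2·0+6·8 = 48 | 3·8+3·8 = 48
D: 2·0+6·3 = 18 | 3·2+3·4 = 18
Y: 2·0+6·6 = 36 | 3·5+3·7 = 36
gcd(2,6,3,3) = 1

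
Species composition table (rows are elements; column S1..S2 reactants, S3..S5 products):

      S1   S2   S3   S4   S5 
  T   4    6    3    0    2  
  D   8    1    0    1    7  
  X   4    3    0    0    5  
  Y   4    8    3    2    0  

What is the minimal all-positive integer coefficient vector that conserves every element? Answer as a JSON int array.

Coefficients: [3, 1, 4, 4, 3]

T: 3·4+1·6 = 18 | 4·3+4·0+3·2 = 18
D: 3·8+1·1 = 25 | 4·0+4·1+3·7 = 25
X: 3·4+1·3 = 15 | 4·0+4·0+3·5 = 15
Y: 3·4+1·8 = 20 | 4·3+4·2+3·0 = 20
gcd(3,1,4,4,3) = 1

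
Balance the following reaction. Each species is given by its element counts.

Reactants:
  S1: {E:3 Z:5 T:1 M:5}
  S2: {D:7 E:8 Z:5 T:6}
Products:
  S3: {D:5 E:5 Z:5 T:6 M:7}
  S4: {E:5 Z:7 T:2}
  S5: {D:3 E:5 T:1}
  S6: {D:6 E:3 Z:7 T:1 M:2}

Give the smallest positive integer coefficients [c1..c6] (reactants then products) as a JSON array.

D: 6·0+5·7 = 35 | 4·5+4·0+3·3+1·6 = 35
E: 6·3+5·8 = 58 | 4·5+4·5+3·5+1·3 = 58
Z: 6·5+5·5 = 55 | 4·5+4·7+3·0+1·7 = 55
T: 6·1+5·6 = 36 | 4·6+4·2+3·1+1·1 = 36
M: 6·5+5·0 = 30 | 4·7+4·0+3·0+1·2 = 30
gcd(6,5,4,4,3,1) = 1

Coefficients: [6, 5, 4, 4, 3, 1]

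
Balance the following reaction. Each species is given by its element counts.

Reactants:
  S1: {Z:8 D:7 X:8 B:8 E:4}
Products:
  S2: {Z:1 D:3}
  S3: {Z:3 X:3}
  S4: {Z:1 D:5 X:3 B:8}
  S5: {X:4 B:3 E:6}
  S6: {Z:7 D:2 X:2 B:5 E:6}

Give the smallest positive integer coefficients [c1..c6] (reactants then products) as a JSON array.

Z: 3·8 = 24 | 3·1+4·3+2·1+1·0+1·7 = 24
D: 3·7 = 21 | 3·3+4·0+2·5+1·0+1·2 = 21
X: 3·8 = 24 | 3·0+4·3+2·3+1·4+1·2 = 24
B: 3·8 = 24 | 3·0+4·0+2·8+1·3+1·5 = 24
E: 3·4 = 12 | 3·0+4·0+2·0+1·6+1·6 = 12
gcd(3,3,4,2,1,1) = 1

Coefficients: [3, 3, 4, 2, 1, 1]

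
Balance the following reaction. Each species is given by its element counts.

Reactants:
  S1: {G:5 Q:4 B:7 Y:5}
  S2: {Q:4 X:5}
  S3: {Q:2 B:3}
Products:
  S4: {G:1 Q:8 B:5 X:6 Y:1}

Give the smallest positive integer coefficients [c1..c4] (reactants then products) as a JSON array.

Coefficients: [1, 6, 6, 5]

G: 1·5+6·0+6·0 = 5 | 5·1 = 5
Q: 1·4+6·4+6·2 = 40 | 5·8 = 40
B: 1·7+6·0+6·3 = 25 | 5·5 = 25
X: 1·0+6·5+6·0 = 30 | 5·6 = 30
Y: 1·5+6·0+6·0 = 5 | 5·1 = 5
gcd(1,6,6,5) = 1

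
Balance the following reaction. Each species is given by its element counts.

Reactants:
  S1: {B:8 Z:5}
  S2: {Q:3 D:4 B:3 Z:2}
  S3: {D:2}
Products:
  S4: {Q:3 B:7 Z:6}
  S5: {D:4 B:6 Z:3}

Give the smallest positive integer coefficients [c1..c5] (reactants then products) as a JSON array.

Coefficients: [2, 1, 2, 1, 2]

Q: 2·0+1·3+2·0 = 3 | 1·3+2·0 = 3
D: 2·0+1·4+2·2 = 8 | 1·0+2·4 = 8
B: 2·8+1·3+2·0 = 19 | 1·7+2·6 = 19
Z: 2·5+1·2+2·0 = 12 | 1·6+2·3 = 12
gcd(2,1,2,1,2) = 1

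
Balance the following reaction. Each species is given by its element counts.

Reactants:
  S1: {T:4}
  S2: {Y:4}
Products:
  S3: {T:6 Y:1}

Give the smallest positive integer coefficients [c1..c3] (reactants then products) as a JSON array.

T: 6·4+1·0 = 24 | 4·6 = 24
Y: 6·0+1·4 = 4 | 4·1 = 4
gcd(6,1,4) = 1

Coefficients: [6, 1, 4]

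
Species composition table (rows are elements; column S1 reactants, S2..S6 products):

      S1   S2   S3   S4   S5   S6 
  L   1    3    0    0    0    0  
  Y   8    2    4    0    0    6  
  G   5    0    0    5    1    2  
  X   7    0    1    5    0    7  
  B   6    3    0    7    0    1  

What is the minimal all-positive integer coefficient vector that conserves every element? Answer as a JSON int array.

Coefficients: [3, 1, 4, 2, 3, 1]

L: 3·1 = 3 | 1·3+4·0+2·0+3·0+1·0 = 3
Y: 3·8 = 24 | 1·2+4·4+2·0+3·0+1·6 = 24
G: 3·5 = 15 | 1·0+4·0+2·5+3·1+1·2 = 15
X: 3·7 = 21 | 1·0+4·1+2·5+3·0+1·7 = 21
B: 3·6 = 18 | 1·3+4·0+2·7+3·0+1·1 = 18
gcd(3,1,4,2,3,1) = 1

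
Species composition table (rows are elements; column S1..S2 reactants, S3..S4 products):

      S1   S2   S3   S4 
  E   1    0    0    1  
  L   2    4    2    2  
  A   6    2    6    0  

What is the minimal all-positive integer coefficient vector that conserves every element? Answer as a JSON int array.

Coefficients: [5, 3, 6, 5]

E: 5·1+3·0 = 5 | 6·0+5·1 = 5
L: 5·2+3·4 = 22 | 6·2+5·2 = 22
A: 5·6+3·2 = 36 | 6·6+5·0 = 36
gcd(5,3,6,5) = 1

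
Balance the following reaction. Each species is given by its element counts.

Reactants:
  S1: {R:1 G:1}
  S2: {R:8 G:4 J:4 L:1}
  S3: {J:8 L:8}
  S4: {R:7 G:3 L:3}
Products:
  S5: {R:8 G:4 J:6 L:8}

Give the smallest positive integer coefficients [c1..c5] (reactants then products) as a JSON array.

R: 5·1+1·8+4·0+5·7 = 48 | 6·8 = 48
G: 5·1+1·4+4·0+5·3 = 24 | 6·4 = 24
J: 5·0+1·4+4·8+5·0 = 36 | 6·6 = 36
L: 5·0+1·1+4·8+5·3 = 48 | 6·8 = 48
gcd(5,1,4,5,6) = 1

Coefficients: [5, 1, 4, 5, 6]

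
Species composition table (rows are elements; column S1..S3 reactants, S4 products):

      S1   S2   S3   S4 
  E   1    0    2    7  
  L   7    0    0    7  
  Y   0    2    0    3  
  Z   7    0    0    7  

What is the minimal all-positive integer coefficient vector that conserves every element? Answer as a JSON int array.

Coefficients: [2, 3, 6, 2]

E: 2·1+3·0+6·2 = 14 | 2·7 = 14
L: 2·7+3·0+6·0 = 14 | 2·7 = 14
Y: 2·0+3·2+6·0 = 6 | 2·3 = 6
Z: 2·7+3·0+6·0 = 14 | 2·7 = 14
gcd(2,3,6,2) = 1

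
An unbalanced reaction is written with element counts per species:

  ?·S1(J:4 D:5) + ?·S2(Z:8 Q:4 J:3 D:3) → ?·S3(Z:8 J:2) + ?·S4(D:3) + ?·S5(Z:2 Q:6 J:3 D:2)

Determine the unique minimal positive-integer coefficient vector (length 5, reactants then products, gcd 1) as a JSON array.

Z: 1·0+6·8 = 48 | 5·8+5·0+4·2 = 48
Q: 1·0+6·4 = 24 | 5·0+5·0+4·6 = 24
J: 1·4+6·3 = 22 | 5·2+5·0+4·3 = 22
D: 1·5+6·3 = 23 | 5·0+5·3+4·2 = 23
gcd(1,6,5,5,4) = 1

Coefficients: [1, 6, 5, 5, 4]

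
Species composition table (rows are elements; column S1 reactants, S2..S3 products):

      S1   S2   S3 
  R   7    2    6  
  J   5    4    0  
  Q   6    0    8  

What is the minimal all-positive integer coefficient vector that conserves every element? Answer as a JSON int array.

Coefficients: [4, 5, 3]

R: 4·7 = 28 | 5·2+3·6 = 28
J: 4·5 = 20 | 5·4+3·0 = 20
Q: 4·6 = 24 | 5·0+3·8 = 24
gcd(4,5,3) = 1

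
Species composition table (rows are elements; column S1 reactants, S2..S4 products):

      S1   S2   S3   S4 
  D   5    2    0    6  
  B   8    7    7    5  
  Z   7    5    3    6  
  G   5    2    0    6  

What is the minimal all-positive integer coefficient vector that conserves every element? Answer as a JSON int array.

Coefficients: [6, 3, 1, 4]

D: 6·5 = 30 | 3·2+1·0+4·6 = 30
B: 6·8 = 48 | 3·7+1·7+4·5 = 48
Z: 6·7 = 42 | 3·5+1·3+4·6 = 42
G: 6·5 = 30 | 3·2+1·0+4·6 = 30
gcd(6,3,1,4) = 1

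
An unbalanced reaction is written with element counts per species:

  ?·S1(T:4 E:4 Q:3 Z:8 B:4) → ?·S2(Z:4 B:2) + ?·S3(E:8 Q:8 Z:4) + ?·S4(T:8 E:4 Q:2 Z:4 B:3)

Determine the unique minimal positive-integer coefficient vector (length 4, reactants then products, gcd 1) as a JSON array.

T: 4·4 = 16 | 5·0+1·0+2·8 = 16
E: 4·4 = 16 | 5·0+1·8+2·4 = 16
Q: 4·3 = 12 | 5·0+1·8+2·2 = 12
Z: 4·8 = 32 | 5·4+1·4+2·4 = 32
B: 4·4 = 16 | 5·2+1·0+2·3 = 16
gcd(4,5,1,2) = 1

Coefficients: [4, 5, 1, 2]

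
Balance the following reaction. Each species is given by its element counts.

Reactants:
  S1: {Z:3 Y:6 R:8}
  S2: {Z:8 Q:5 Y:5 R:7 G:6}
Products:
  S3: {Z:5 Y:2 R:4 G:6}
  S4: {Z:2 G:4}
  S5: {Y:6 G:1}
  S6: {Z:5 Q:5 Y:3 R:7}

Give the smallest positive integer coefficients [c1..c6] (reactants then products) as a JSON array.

Coefficients: [1, 5, 2, 4, 2, 5]

Z: 1·3+5·8 = 43 | 2·5+4·2+2·0+5·5 = 43
Q: 1·0+5·5 = 25 | 2·0+4·0+2·0+5·5 = 25
Y: 1·6+5·5 = 31 | 2·2+4·0+2·6+5·3 = 31
R: 1·8+5·7 = 43 | 2·4+4·0+2·0+5·7 = 43
G: 1·0+5·6 = 30 | 2·6+4·4+2·1+5·0 = 30
gcd(1,5,2,4,2,5) = 1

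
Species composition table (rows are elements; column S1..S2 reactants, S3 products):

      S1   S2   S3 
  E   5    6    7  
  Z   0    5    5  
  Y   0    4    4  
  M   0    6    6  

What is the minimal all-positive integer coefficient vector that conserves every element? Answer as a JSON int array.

E: 1·5+5·6 = 35 | 5·7 = 35
Z: 1·0+5·5 = 25 | 5·5 = 25
Y: 1·0+5·4 = 20 | 5·4 = 20
M: 1·0+5·6 = 30 | 5·6 = 30
gcd(1,5,5) = 1

Coefficients: [1, 5, 5]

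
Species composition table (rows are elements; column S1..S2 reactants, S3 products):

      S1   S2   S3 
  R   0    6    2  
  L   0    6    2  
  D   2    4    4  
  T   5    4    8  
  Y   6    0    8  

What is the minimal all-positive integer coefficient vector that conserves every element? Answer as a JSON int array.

R: 4·0+1·6 = 6 | 3·2 = 6
L: 4·0+1·6 = 6 | 3·2 = 6
D: 4·2+1·4 = 12 | 3·4 = 12
T: 4·5+1·4 = 24 | 3·8 = 24
Y: 4·6+1·0 = 24 | 3·8 = 24
gcd(4,1,3) = 1

Coefficients: [4, 1, 3]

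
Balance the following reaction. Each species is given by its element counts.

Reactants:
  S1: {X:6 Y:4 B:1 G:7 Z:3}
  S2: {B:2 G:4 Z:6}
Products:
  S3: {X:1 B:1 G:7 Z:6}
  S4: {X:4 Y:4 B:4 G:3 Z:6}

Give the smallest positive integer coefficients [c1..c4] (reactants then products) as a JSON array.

X: 2·6+5·0 = 12 | 4·1+2·4 = 12
Y: 2·4+5·0 = 8 | 4·0+2·4 = 8
B: 2·1+5·2 = 12 | 4·1+2·4 = 12
G: 2·7+5·4 = 34 | 4·7+2·3 = 34
Z: 2·3+5·6 = 36 | 4·6+2·6 = 36
gcd(2,5,4,2) = 1

Coefficients: [2, 5, 4, 2]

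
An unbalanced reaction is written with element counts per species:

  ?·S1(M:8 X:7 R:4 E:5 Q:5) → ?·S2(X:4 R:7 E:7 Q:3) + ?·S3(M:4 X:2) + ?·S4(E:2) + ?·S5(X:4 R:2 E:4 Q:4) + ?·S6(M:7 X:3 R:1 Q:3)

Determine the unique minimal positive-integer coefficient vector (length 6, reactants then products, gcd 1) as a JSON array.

Coefficients: [6, 2, 5, 2, 3, 4]

M: 6·8 = 48 | 2·0+5·4+2·0+3·0+4·7 = 48
X: 6·7 = 42 | 2·4+5·2+2·0+3·4+4·3 = 42
R: 6·4 = 24 | 2·7+5·0+2·0+3·2+4·1 = 24
E: 6·5 = 30 | 2·7+5·0+2·2+3·4+4·0 = 30
Q: 6·5 = 30 | 2·3+5·0+2·0+3·4+4·3 = 30
gcd(6,2,5,2,3,4) = 1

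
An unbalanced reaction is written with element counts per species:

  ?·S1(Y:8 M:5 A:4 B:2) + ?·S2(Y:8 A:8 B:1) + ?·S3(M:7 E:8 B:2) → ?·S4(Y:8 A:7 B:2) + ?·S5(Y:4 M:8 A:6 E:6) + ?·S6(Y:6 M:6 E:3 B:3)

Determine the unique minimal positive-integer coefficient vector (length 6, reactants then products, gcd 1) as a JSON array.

Coefficients: [3, 6, 3, 6, 3, 2]

Y: 3·8+6·8+3·0 = 72 | 6·8+3·4+2·6 = 72
M: 3·5+6·0+3·7 = 36 | 6·0+3·8+2·6 = 36
A: 3·4+6·8+3·0 = 60 | 6·7+3·6+2·0 = 60
E: 3·0+6·0+3·8 = 24 | 6·0+3·6+2·3 = 24
B: 3·2+6·1+3·2 = 18 | 6·2+3·0+2·3 = 18
gcd(3,6,3,6,3,2) = 1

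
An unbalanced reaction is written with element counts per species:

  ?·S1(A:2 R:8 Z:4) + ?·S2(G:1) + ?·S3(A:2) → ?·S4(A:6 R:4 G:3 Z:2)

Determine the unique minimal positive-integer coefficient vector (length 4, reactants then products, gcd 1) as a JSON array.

Coefficients: [1, 6, 5, 2]

A: 1·2+6·0+5·2 = 12 | 2·6 = 12
R: 1·8+6·0+5·0 = 8 | 2·4 = 8
G: 1·0+6·1+5·0 = 6 | 2·3 = 6
Z: 1·4+6·0+5·0 = 4 | 2·2 = 4
gcd(1,6,5,2) = 1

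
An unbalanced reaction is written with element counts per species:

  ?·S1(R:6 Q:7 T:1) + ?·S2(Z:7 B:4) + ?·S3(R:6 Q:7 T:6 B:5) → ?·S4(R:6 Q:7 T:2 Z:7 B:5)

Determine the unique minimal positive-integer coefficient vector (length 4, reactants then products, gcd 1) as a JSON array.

R: 4·6+5·0+1·6 = 30 | 5·6 = 30
Q: 4·7+5·0+1·7 = 35 | 5·7 = 35
T: 4·1+5·0+1·6 = 10 | 5·2 = 10
Z: 4·0+5·7+1·0 = 35 | 5·7 = 35
B: 4·0+5·4+1·5 = 25 | 5·5 = 25
gcd(4,5,1,5) = 1

Coefficients: [4, 5, 1, 5]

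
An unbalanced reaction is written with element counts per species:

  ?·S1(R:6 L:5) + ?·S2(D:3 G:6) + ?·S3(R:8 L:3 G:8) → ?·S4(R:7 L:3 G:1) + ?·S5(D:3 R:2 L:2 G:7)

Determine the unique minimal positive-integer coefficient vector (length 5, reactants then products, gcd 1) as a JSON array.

Coefficients: [3, 6, 1, 2, 6]

D: 3·0+6·3+1·0 = 18 | 2·0+6·3 = 18
R: 3·6+6·0+1·8 = 26 | 2·7+6·2 = 26
L: 3·5+6·0+1·3 = 18 | 2·3+6·2 = 18
G: 3·0+6·6+1·8 = 44 | 2·1+6·7 = 44
gcd(3,6,1,2,6) = 1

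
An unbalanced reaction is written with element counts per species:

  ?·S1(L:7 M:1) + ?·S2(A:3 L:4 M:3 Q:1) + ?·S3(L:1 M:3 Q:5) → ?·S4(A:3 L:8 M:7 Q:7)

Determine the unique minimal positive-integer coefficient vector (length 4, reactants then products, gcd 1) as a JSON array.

Coefficients: [2, 5, 6, 5]

A: 2·0+5·3+6·0 = 15 | 5·3 = 15
L: 2·7+5·4+6·1 = 40 | 5·8 = 40
M: 2·1+5·3+6·3 = 35 | 5·7 = 35
Q: 2·0+5·1+6·5 = 35 | 5·7 = 35
gcd(2,5,6,5) = 1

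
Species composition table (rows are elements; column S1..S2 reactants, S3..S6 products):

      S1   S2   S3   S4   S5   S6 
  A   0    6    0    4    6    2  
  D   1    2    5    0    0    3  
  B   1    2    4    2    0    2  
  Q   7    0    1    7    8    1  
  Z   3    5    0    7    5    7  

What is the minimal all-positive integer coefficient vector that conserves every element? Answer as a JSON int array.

A: 6·0+5·6 = 30 | 2·0+2·4+3·6+2·2 = 30
D: 6·1+5·2 = 16 | 2·5+2·0+3·0+2·3 = 16
B: 6·1+5·2 = 16 | 2·4+2·2+3·0+2·2 = 16
Q: 6·7+5·0 = 42 | 2·1+2·7+3·8+2·1 = 42
Z: 6·3+5·5 = 43 | 2·0+2·7+3·5+2·7 = 43
gcd(6,5,2,2,3,2) = 1

Coefficients: [6, 5, 2, 2, 3, 2]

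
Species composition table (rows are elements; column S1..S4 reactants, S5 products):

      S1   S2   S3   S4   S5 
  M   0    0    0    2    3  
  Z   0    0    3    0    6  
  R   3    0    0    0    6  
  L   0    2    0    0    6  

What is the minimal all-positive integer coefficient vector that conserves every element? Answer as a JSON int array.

Coefficients: [4, 6, 4, 3, 2]

M: 4·0+6·0+4·0+3·2 = 6 | 2·3 = 6
Z: 4·0+6·0+4·3+3·0 = 12 | 2·6 = 12
R: 4·3+6·0+4·0+3·0 = 12 | 2·6 = 12
L: 4·0+6·2+4·0+3·0 = 12 | 2·6 = 12
gcd(4,6,4,3,2) = 1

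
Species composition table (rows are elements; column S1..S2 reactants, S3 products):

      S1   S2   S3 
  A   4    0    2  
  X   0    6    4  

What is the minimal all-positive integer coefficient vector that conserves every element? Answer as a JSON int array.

A: 3·4+4·0 = 12 | 6·2 = 12
X: 3·0+4·6 = 24 | 6·4 = 24
gcd(3,4,6) = 1

Coefficients: [3, 4, 6]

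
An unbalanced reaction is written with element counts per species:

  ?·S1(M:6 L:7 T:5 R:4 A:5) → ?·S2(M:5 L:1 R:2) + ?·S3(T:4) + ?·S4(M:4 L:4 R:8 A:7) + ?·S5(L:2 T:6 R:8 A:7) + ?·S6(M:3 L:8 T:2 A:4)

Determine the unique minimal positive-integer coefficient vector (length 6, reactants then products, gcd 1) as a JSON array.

Coefficients: [6, 4, 4, 1, 1, 4]

M: 6·6 = 36 | 4·5+4·0+1·4+1·0+4·3 = 36
L: 6·7 = 42 | 4·1+4·0+1·4+1·2+4·8 = 42
T: 6·5 = 30 | 4·0+4·4+1·0+1·6+4·2 = 30
R: 6·4 = 24 | 4·2+4·0+1·8+1·8+4·0 = 24
A: 6·5 = 30 | 4·0+4·0+1·7+1·7+4·4 = 30
gcd(6,4,4,1,1,4) = 1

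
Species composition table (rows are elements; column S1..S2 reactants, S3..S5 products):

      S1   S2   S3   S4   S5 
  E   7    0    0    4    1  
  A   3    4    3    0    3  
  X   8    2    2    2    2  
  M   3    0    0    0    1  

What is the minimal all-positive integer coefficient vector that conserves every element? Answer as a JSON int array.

E: 1·7+6·0 = 7 | 6·0+1·4+3·1 = 7
A: 1·3+6·4 = 27 | 6·3+1·0+3·3 = 27
X: 1·8+6·2 = 20 | 6·2+1·2+3·2 = 20
M: 1·3+6·0 = 3 | 6·0+1·0+3·1 = 3
gcd(1,6,6,1,3) = 1

Coefficients: [1, 6, 6, 1, 3]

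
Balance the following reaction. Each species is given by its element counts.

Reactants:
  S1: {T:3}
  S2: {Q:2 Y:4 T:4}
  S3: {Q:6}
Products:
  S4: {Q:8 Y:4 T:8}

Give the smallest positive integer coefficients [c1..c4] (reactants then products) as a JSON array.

Coefficients: [4, 3, 3, 3]

Q: 4·0+3·2+3·6 = 24 | 3·8 = 24
Y: 4·0+3·4+3·0 = 12 | 3·4 = 12
T: 4·3+3·4+3·0 = 24 | 3·8 = 24
gcd(4,3,3,3) = 1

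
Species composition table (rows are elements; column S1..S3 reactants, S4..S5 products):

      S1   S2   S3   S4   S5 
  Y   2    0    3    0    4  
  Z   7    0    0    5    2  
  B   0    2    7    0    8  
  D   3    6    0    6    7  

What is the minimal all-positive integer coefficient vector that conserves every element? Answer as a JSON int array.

Y: 3·2+5·0+2·3 = 12 | 3·0+3·4 = 12
Z: 3·7+5·0+2·0 = 21 | 3·5+3·2 = 21
B: 3·0+5·2+2·7 = 24 | 3·0+3·8 = 24
D: 3·3+5·6+2·0 = 39 | 3·6+3·7 = 39
gcd(3,5,2,3,3) = 1

Coefficients: [3, 5, 2, 3, 3]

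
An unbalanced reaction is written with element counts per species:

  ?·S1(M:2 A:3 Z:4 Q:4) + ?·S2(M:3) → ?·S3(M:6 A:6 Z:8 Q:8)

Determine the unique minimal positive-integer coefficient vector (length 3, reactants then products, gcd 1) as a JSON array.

Coefficients: [6, 2, 3]

M: 6·2+2·3 = 18 | 3·6 = 18
A: 6·3+2·0 = 18 | 3·6 = 18
Z: 6·4+2·0 = 24 | 3·8 = 24
Q: 6·4+2·0 = 24 | 3·8 = 24
gcd(6,2,3) = 1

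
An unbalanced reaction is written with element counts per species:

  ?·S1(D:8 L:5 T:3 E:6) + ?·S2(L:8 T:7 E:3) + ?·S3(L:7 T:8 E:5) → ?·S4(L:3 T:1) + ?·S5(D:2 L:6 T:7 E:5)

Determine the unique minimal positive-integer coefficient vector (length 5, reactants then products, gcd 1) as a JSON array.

D: 1·8+3·0+1·0 = 8 | 4·0+4·2 = 8
L: 1·5+3·8+1·7 = 36 | 4·3+4·6 = 36
T: 1·3+3·7+1·8 = 32 | 4·1+4·7 = 32
E: 1·6+3·3+1·5 = 20 | 4·0+4·5 = 20
gcd(1,3,1,4,4) = 1

Coefficients: [1, 3, 1, 4, 4]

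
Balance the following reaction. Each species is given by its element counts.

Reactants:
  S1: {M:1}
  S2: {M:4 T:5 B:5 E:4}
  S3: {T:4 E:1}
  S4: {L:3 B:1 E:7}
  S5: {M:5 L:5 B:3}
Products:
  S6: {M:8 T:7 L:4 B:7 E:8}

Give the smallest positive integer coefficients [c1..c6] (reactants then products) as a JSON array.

M: 3·1+2·4+1·0+1·0+1·5 = 16 | 2·8 = 16
T: 3·0+2·5+1·4+1·0+1·0 = 14 | 2·7 = 14
L: 3·0+2·0+1·0+1·3+1·5 = 8 | 2·4 = 8
B: 3·0+2·5+1·0+1·1+1·3 = 14 | 2·7 = 14
E: 3·0+2·4+1·1+1·7+1·0 = 16 | 2·8 = 16
gcd(3,2,1,1,1,2) = 1

Coefficients: [3, 2, 1, 1, 1, 2]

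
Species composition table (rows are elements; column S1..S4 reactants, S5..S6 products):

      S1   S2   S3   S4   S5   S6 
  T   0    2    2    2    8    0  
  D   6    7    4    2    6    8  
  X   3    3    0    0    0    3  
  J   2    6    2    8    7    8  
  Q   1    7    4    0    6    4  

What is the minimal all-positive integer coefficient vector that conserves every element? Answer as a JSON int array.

Coefficients: [2, 2, 3, 3, 2, 4]

T: 2·0+2·2+3·2+3·2 = 16 | 2·8+4·0 = 16
D: 2·6+2·7+3·4+3·2 = 44 | 2·6+4·8 = 44
X: 2·3+2·3+3·0+3·0 = 12 | 2·0+4·3 = 12
J: 2·2+2·6+3·2+3·8 = 46 | 2·7+4·8 = 46
Q: 2·1+2·7+3·4+3·0 = 28 | 2·6+4·4 = 28
gcd(2,2,3,3,2,4) = 1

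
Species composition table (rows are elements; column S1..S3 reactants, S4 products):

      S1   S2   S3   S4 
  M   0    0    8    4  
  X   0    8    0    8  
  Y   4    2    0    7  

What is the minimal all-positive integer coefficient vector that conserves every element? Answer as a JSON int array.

Coefficients: [5, 4, 2, 4]

M: 5·0+4·0+2·8 = 16 | 4·4 = 16
X: 5·0+4·8+2·0 = 32 | 4·8 = 32
Y: 5·4+4·2+2·0 = 28 | 4·7 = 28
gcd(5,4,2,4) = 1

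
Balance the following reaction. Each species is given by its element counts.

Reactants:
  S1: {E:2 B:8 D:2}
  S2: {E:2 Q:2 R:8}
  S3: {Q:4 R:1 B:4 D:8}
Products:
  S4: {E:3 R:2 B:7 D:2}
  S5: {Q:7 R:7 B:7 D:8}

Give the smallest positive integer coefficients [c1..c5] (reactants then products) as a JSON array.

Coefficients: [6, 3, 2, 6, 2]

E: 6·2+3·2+2·0 = 18 | 6·3+2·0 = 18
Q: 6·0+3·2+2·4 = 14 | 6·0+2·7 = 14
R: 6·0+3·8+2·1 = 26 | 6·2+2·7 = 26
B: 6·8+3·0+2·4 = 56 | 6·7+2·7 = 56
D: 6·2+3·0+2·8 = 28 | 6·2+2·8 = 28
gcd(6,3,2,6,2) = 1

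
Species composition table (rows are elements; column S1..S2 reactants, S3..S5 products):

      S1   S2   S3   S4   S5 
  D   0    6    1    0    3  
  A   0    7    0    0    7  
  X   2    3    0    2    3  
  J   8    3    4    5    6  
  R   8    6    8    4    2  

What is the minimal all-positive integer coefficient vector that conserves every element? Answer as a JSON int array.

Coefficients: [5, 1, 3, 5, 1]

D: 5·0+1·6 = 6 | 3·1+5·0+1·3 = 6
A: 5·0+1·7 = 7 | 3·0+5·0+1·7 = 7
X: 5·2+1·3 = 13 | 3·0+5·2+1·3 = 13
J: 5·8+1·3 = 43 | 3·4+5·5+1·6 = 43
R: 5·8+1·6 = 46 | 3·8+5·4+1·2 = 46
gcd(5,1,3,5,1) = 1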